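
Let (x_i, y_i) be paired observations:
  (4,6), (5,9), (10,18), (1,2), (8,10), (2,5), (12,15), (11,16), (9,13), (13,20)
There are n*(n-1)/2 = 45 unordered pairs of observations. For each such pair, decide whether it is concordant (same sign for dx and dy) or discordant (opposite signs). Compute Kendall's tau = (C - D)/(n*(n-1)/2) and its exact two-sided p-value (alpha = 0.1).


Step 1: Enumerate the 45 unordered pairs (i,j) with i<j and classify each by sign(x_j-x_i) * sign(y_j-y_i).
  (1,2):dx=+1,dy=+3->C; (1,3):dx=+6,dy=+12->C; (1,4):dx=-3,dy=-4->C; (1,5):dx=+4,dy=+4->C
  (1,6):dx=-2,dy=-1->C; (1,7):dx=+8,dy=+9->C; (1,8):dx=+7,dy=+10->C; (1,9):dx=+5,dy=+7->C
  (1,10):dx=+9,dy=+14->C; (2,3):dx=+5,dy=+9->C; (2,4):dx=-4,dy=-7->C; (2,5):dx=+3,dy=+1->C
  (2,6):dx=-3,dy=-4->C; (2,7):dx=+7,dy=+6->C; (2,8):dx=+6,dy=+7->C; (2,9):dx=+4,dy=+4->C
  (2,10):dx=+8,dy=+11->C; (3,4):dx=-9,dy=-16->C; (3,5):dx=-2,dy=-8->C; (3,6):dx=-8,dy=-13->C
  (3,7):dx=+2,dy=-3->D; (3,8):dx=+1,dy=-2->D; (3,9):dx=-1,dy=-5->C; (3,10):dx=+3,dy=+2->C
  (4,5):dx=+7,dy=+8->C; (4,6):dx=+1,dy=+3->C; (4,7):dx=+11,dy=+13->C; (4,8):dx=+10,dy=+14->C
  (4,9):dx=+8,dy=+11->C; (4,10):dx=+12,dy=+18->C; (5,6):dx=-6,dy=-5->C; (5,7):dx=+4,dy=+5->C
  (5,8):dx=+3,dy=+6->C; (5,9):dx=+1,dy=+3->C; (5,10):dx=+5,dy=+10->C; (6,7):dx=+10,dy=+10->C
  (6,8):dx=+9,dy=+11->C; (6,9):dx=+7,dy=+8->C; (6,10):dx=+11,dy=+15->C; (7,8):dx=-1,dy=+1->D
  (7,9):dx=-3,dy=-2->C; (7,10):dx=+1,dy=+5->C; (8,9):dx=-2,dy=-3->C; (8,10):dx=+2,dy=+4->C
  (9,10):dx=+4,dy=+7->C
Step 2: C = 42, D = 3, total pairs = 45.
Step 3: tau = (C - D)/(n(n-1)/2) = (42 - 3)/45 = 0.866667.
Step 4: Exact two-sided p-value (enumerate n! = 3628800 permutations of y under H0): p = 0.000115.
Step 5: alpha = 0.1. reject H0.

tau_b = 0.8667 (C=42, D=3), p = 0.000115, reject H0.


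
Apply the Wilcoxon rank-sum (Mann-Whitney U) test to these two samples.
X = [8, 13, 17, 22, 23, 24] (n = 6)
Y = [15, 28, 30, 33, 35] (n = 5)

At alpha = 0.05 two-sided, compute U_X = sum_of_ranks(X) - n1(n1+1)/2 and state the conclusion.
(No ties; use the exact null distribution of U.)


Step 1: Combine and sort all 11 observations; assign midranks.
sorted (value, group): (8,X), (13,X), (15,Y), (17,X), (22,X), (23,X), (24,X), (28,Y), (30,Y), (33,Y), (35,Y)
ranks: 8->1, 13->2, 15->3, 17->4, 22->5, 23->6, 24->7, 28->8, 30->9, 33->10, 35->11
Step 2: Rank sum for X: R1 = 1 + 2 + 4 + 5 + 6 + 7 = 25.
Step 3: U_X = R1 - n1(n1+1)/2 = 25 - 6*7/2 = 25 - 21 = 4.
       U_Y = n1*n2 - U_X = 30 - 4 = 26.
Step 4: No ties, so the exact null distribution of U (based on enumerating the C(11,6) = 462 equally likely rank assignments) gives the two-sided p-value.
Step 5: p-value = 0.051948; compare to alpha = 0.05. fail to reject H0.

U_X = 4, p = 0.051948, fail to reject H0 at alpha = 0.05.


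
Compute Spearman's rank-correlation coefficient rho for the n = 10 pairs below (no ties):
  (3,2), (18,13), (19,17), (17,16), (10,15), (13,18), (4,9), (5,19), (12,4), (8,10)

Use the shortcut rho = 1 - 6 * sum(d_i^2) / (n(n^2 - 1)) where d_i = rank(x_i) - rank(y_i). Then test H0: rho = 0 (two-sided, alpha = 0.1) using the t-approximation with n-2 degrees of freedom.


Step 1: Rank x and y separately (midranks; no ties here).
rank(x): 3->1, 18->9, 19->10, 17->8, 10->5, 13->7, 4->2, 5->3, 12->6, 8->4
rank(y): 2->1, 13->5, 17->8, 16->7, 15->6, 18->9, 9->3, 19->10, 4->2, 10->4
Step 2: d_i = R_x(i) - R_y(i); compute d_i^2.
  (1-1)^2=0, (9-5)^2=16, (10-8)^2=4, (8-7)^2=1, (5-6)^2=1, (7-9)^2=4, (2-3)^2=1, (3-10)^2=49, (6-2)^2=16, (4-4)^2=0
sum(d^2) = 92.
Step 3: rho = 1 - 6*92 / (10*(10^2 - 1)) = 1 - 552/990 = 0.442424.
Step 4: Under H0, t = rho * sqrt((n-2)/(1-rho^2)) = 1.3954 ~ t(8).
Step 5: Two-sided p-value from the t-distribution with 8 df = 0.200423.
Step 6: alpha = 0.1. fail to reject H0.

rho = 0.4424, p = 0.200423, fail to reject H0 at alpha = 0.1.


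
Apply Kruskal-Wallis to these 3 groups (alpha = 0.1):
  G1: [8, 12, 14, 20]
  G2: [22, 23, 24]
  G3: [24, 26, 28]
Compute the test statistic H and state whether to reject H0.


Step 1: Combine all N = 10 observations and assign midranks.
sorted (value, group, rank): (8,G1,1), (12,G1,2), (14,G1,3), (20,G1,4), (22,G2,5), (23,G2,6), (24,G2,7.5), (24,G3,7.5), (26,G3,9), (28,G3,10)
Step 2: Sum ranks within each group.
R_1 = 10 (n_1 = 4)
R_2 = 18.5 (n_2 = 3)
R_3 = 26.5 (n_3 = 3)
Step 3: H = 12/(N(N+1)) * sum(R_i^2/n_i) - 3(N+1)
     = 12/(10*11) * (10^2/4 + 18.5^2/3 + 26.5^2/3) - 3*11
     = 0.109091 * 373.167 - 33
     = 7.709091.
Step 4: Ties present; correction factor C = 1 - 6/(10^3 - 10) = 0.993939. Corrected H = 7.709091 / 0.993939 = 7.756098.
Step 5: Under H0, H ~ chi^2(2); p-value = 0.020691.
Step 6: alpha = 0.1. reject H0.

H = 7.7561, df = 2, p = 0.020691, reject H0.


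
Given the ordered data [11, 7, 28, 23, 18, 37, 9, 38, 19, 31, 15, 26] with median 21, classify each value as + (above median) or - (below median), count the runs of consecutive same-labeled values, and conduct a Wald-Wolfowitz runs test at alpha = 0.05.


Step 1: Compute median = 21; label A = above, B = below.
Labels in order: BBAABABABABA  (n_A = 6, n_B = 6)
Step 2: Count runs R = 10.
Step 3: Under H0 (random ordering), E[R] = 2*n_A*n_B/(n_A+n_B) + 1 = 2*6*6/12 + 1 = 7.0000.
        Var[R] = 2*n_A*n_B*(2*n_A*n_B - n_A - n_B) / ((n_A+n_B)^2 * (n_A+n_B-1)) = 4320/1584 = 2.7273.
        SD[R] = 1.6514.
Step 4: Continuity-corrected z = (R - 0.5 - E[R]) / SD[R] = (10 - 0.5 - 7.0000) / 1.6514 = 1.5138.
Step 5: Two-sided p-value via normal approximation = 2*(1 - Phi(|z|)) = 0.130070.
Step 6: alpha = 0.05. fail to reject H0.

R = 10, z = 1.5138, p = 0.130070, fail to reject H0.


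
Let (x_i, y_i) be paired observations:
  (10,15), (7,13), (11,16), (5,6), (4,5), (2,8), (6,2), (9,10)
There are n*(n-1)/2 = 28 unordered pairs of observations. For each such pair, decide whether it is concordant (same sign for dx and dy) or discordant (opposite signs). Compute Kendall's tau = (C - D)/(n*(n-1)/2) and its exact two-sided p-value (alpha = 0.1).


Step 1: Enumerate the 28 unordered pairs (i,j) with i<j and classify each by sign(x_j-x_i) * sign(y_j-y_i).
  (1,2):dx=-3,dy=-2->C; (1,3):dx=+1,dy=+1->C; (1,4):dx=-5,dy=-9->C; (1,5):dx=-6,dy=-10->C
  (1,6):dx=-8,dy=-7->C; (1,7):dx=-4,dy=-13->C; (1,8):dx=-1,dy=-5->C; (2,3):dx=+4,dy=+3->C
  (2,4):dx=-2,dy=-7->C; (2,5):dx=-3,dy=-8->C; (2,6):dx=-5,dy=-5->C; (2,7):dx=-1,dy=-11->C
  (2,8):dx=+2,dy=-3->D; (3,4):dx=-6,dy=-10->C; (3,5):dx=-7,dy=-11->C; (3,6):dx=-9,dy=-8->C
  (3,7):dx=-5,dy=-14->C; (3,8):dx=-2,dy=-6->C; (4,5):dx=-1,dy=-1->C; (4,6):dx=-3,dy=+2->D
  (4,7):dx=+1,dy=-4->D; (4,8):dx=+4,dy=+4->C; (5,6):dx=-2,dy=+3->D; (5,7):dx=+2,dy=-3->D
  (5,8):dx=+5,dy=+5->C; (6,7):dx=+4,dy=-6->D; (6,8):dx=+7,dy=+2->C; (7,8):dx=+3,dy=+8->C
Step 2: C = 22, D = 6, total pairs = 28.
Step 3: tau = (C - D)/(n(n-1)/2) = (22 - 6)/28 = 0.571429.
Step 4: Exact two-sided p-value (enumerate n! = 40320 permutations of y under H0): p = 0.061012.
Step 5: alpha = 0.1. reject H0.

tau_b = 0.5714 (C=22, D=6), p = 0.061012, reject H0.


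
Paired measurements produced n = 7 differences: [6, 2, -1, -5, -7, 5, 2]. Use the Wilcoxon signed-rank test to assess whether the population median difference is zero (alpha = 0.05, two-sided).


Step 1: Drop any zero differences (none here) and take |d_i|.
|d| = [6, 2, 1, 5, 7, 5, 2]
Step 2: Midrank |d_i| (ties get averaged ranks).
ranks: |6|->6, |2|->2.5, |1|->1, |5|->4.5, |7|->7, |5|->4.5, |2|->2.5
Step 3: Attach original signs; sum ranks with positive sign and with negative sign.
W+ = 6 + 2.5 + 4.5 + 2.5 = 15.5
W- = 1 + 4.5 + 7 = 12.5
(Check: W+ + W- = 28 should equal n(n+1)/2 = 28.)
Step 4: Test statistic W = min(W+, W-) = 12.5.
Step 5: Ties in |d|, so use the tie-corrected normal approximation.
        E[W] = n(n+1)/4 = 7*8/4 = 14.
        Tie groups: |d|=2 (t=2), |d|=5 (t=2); sum(t^3 - t) = 12.
        Var[W] = n(n+1)(2n+1)/24 - sum(t^3-t)/48 = 840/24 - 12/48 = 34.75.
        z = (W - E[W]) / sqrt(Var[W]) = (12.5 - 14) / 5.8949 = -0.2545.
        Two-sided p = 2*Phi(z) = 0.799143.
Step 6: alpha = 0.05. fail to reject H0.

W+ = 15.5, W- = 12.5, W = min = 12.5, p = 0.799143, fail to reject H0.


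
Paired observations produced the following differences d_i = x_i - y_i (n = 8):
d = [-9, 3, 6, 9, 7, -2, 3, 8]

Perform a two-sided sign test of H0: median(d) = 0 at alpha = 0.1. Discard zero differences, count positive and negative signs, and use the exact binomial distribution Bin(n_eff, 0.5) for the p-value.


Step 1: Discard zero differences. Original n = 8; n_eff = number of nonzero differences = 8.
Nonzero differences (with sign): -9, +3, +6, +9, +7, -2, +3, +8
Step 2: Count signs: positive = 6, negative = 2.
Step 3: Under H0: P(positive) = 0.5, so the number of positives S ~ Bin(8, 0.5).
Step 4: Two-sided exact p-value = sum of Bin(8,0.5) probabilities at or below the observed probability = 0.289062.
Step 5: alpha = 0.1. fail to reject H0.

n_eff = 8, pos = 6, neg = 2, p = 0.289062, fail to reject H0.


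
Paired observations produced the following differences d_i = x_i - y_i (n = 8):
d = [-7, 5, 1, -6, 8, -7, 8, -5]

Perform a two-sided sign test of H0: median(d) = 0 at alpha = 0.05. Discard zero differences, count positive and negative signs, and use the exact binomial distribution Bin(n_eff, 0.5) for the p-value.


Step 1: Discard zero differences. Original n = 8; n_eff = number of nonzero differences = 8.
Nonzero differences (with sign): -7, +5, +1, -6, +8, -7, +8, -5
Step 2: Count signs: positive = 4, negative = 4.
Step 3: Under H0: P(positive) = 0.5, so the number of positives S ~ Bin(8, 0.5).
Step 4: Two-sided exact p-value = sum of Bin(8,0.5) probabilities at or below the observed probability = 1.000000.
Step 5: alpha = 0.05. fail to reject H0.

n_eff = 8, pos = 4, neg = 4, p = 1.000000, fail to reject H0.


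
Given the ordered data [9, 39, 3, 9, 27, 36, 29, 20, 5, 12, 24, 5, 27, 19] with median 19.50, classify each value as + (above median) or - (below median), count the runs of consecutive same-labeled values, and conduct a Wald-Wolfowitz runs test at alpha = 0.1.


Step 1: Compute median = 19.50; label A = above, B = below.
Labels in order: BABBAAAABBABAB  (n_A = 7, n_B = 7)
Step 2: Count runs R = 9.
Step 3: Under H0 (random ordering), E[R] = 2*n_A*n_B/(n_A+n_B) + 1 = 2*7*7/14 + 1 = 8.0000.
        Var[R] = 2*n_A*n_B*(2*n_A*n_B - n_A - n_B) / ((n_A+n_B)^2 * (n_A+n_B-1)) = 8232/2548 = 3.2308.
        SD[R] = 1.7974.
Step 4: Continuity-corrected z = (R - 0.5 - E[R]) / SD[R] = (9 - 0.5 - 8.0000) / 1.7974 = 0.2782.
Step 5: Two-sided p-value via normal approximation = 2*(1 - Phi(|z|)) = 0.780879.
Step 6: alpha = 0.1. fail to reject H0.

R = 9, z = 0.2782, p = 0.780879, fail to reject H0.


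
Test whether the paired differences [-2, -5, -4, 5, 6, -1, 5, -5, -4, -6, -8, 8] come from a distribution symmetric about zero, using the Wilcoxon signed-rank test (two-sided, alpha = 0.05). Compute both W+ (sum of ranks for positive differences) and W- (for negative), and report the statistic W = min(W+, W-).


Step 1: Drop any zero differences (none here) and take |d_i|.
|d| = [2, 5, 4, 5, 6, 1, 5, 5, 4, 6, 8, 8]
Step 2: Midrank |d_i| (ties get averaged ranks).
ranks: |2|->2, |5|->6.5, |4|->3.5, |5|->6.5, |6|->9.5, |1|->1, |5|->6.5, |5|->6.5, |4|->3.5, |6|->9.5, |8|->11.5, |8|->11.5
Step 3: Attach original signs; sum ranks with positive sign and with negative sign.
W+ = 6.5 + 9.5 + 6.5 + 11.5 = 34
W- = 2 + 6.5 + 3.5 + 1 + 6.5 + 3.5 + 9.5 + 11.5 = 44
(Check: W+ + W- = 78 should equal n(n+1)/2 = 78.)
Step 4: Test statistic W = min(W+, W-) = 34.
Step 5: Ties in |d|, so use the tie-corrected normal approximation.
        E[W] = n(n+1)/4 = 12*13/4 = 39.
        Tie groups: |d|=4 (t=2), |d|=5 (t=4), |d|=6 (t=2), |d|=8 (t=2); sum(t^3 - t) = 78.
        Var[W] = n(n+1)(2n+1)/24 - sum(t^3-t)/48 = 3900/24 - 78/48 = 160.875.
        z = (W - E[W]) / sqrt(Var[W]) = (34 - 39) / 12.6837 = -0.3942.
        Two-sided p = 2*Phi(z) = 0.693427.
Step 6: alpha = 0.05. fail to reject H0.

W+ = 34, W- = 44, W = min = 34, p = 0.693427, fail to reject H0.


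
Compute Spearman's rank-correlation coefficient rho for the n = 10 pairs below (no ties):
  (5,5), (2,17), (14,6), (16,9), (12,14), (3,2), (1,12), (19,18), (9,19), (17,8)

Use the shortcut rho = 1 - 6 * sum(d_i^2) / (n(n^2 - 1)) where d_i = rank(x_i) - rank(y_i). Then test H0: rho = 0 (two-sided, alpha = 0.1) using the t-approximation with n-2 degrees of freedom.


Step 1: Rank x and y separately (midranks; no ties here).
rank(x): 5->4, 2->2, 14->7, 16->8, 12->6, 3->3, 1->1, 19->10, 9->5, 17->9
rank(y): 5->2, 17->8, 6->3, 9->5, 14->7, 2->1, 12->6, 18->9, 19->10, 8->4
Step 2: d_i = R_x(i) - R_y(i); compute d_i^2.
  (4-2)^2=4, (2-8)^2=36, (7-3)^2=16, (8-5)^2=9, (6-7)^2=1, (3-1)^2=4, (1-6)^2=25, (10-9)^2=1, (5-10)^2=25, (9-4)^2=25
sum(d^2) = 146.
Step 3: rho = 1 - 6*146 / (10*(10^2 - 1)) = 1 - 876/990 = 0.115152.
Step 4: Under H0, t = rho * sqrt((n-2)/(1-rho^2)) = 0.3279 ~ t(8).
Step 5: Two-sided p-value from the t-distribution with 8 df = 0.751420.
Step 6: alpha = 0.1. fail to reject H0.

rho = 0.1152, p = 0.751420, fail to reject H0 at alpha = 0.1.


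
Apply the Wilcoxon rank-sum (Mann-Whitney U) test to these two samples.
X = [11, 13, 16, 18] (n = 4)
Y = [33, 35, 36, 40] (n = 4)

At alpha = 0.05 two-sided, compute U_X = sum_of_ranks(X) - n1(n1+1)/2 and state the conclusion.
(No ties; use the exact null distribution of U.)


Step 1: Combine and sort all 8 observations; assign midranks.
sorted (value, group): (11,X), (13,X), (16,X), (18,X), (33,Y), (35,Y), (36,Y), (40,Y)
ranks: 11->1, 13->2, 16->3, 18->4, 33->5, 35->6, 36->7, 40->8
Step 2: Rank sum for X: R1 = 1 + 2 + 3 + 4 = 10.
Step 3: U_X = R1 - n1(n1+1)/2 = 10 - 4*5/2 = 10 - 10 = 0.
       U_Y = n1*n2 - U_X = 16 - 0 = 16.
Step 4: No ties, so the exact null distribution of U (based on enumerating the C(8,4) = 70 equally likely rank assignments) gives the two-sided p-value.
Step 5: p-value = 0.028571; compare to alpha = 0.05. reject H0.

U_X = 0, p = 0.028571, reject H0 at alpha = 0.05.


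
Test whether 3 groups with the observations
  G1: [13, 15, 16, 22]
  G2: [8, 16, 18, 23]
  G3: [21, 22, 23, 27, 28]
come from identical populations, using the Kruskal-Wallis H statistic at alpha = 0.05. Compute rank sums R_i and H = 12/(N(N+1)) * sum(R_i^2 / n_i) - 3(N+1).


Step 1: Combine all N = 13 observations and assign midranks.
sorted (value, group, rank): (8,G2,1), (13,G1,2), (15,G1,3), (16,G1,4.5), (16,G2,4.5), (18,G2,6), (21,G3,7), (22,G1,8.5), (22,G3,8.5), (23,G2,10.5), (23,G3,10.5), (27,G3,12), (28,G3,13)
Step 2: Sum ranks within each group.
R_1 = 18 (n_1 = 4)
R_2 = 22 (n_2 = 4)
R_3 = 51 (n_3 = 5)
Step 3: H = 12/(N(N+1)) * sum(R_i^2/n_i) - 3(N+1)
     = 12/(13*14) * (18^2/4 + 22^2/4 + 51^2/5) - 3*14
     = 0.065934 * 722.2 - 42
     = 5.617582.
Step 4: Ties present; correction factor C = 1 - 18/(13^3 - 13) = 0.991758. Corrected H = 5.617582 / 0.991758 = 5.664266.
Step 5: Under H0, H ~ chi^2(2); p-value = 0.058887.
Step 6: alpha = 0.05. fail to reject H0.

H = 5.6643, df = 2, p = 0.058887, fail to reject H0.


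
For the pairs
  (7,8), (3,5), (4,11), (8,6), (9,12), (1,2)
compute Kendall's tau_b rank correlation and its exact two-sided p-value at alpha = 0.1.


Step 1: Enumerate the 15 unordered pairs (i,j) with i<j and classify each by sign(x_j-x_i) * sign(y_j-y_i).
  (1,2):dx=-4,dy=-3->C; (1,3):dx=-3,dy=+3->D; (1,4):dx=+1,dy=-2->D; (1,5):dx=+2,dy=+4->C
  (1,6):dx=-6,dy=-6->C; (2,3):dx=+1,dy=+6->C; (2,4):dx=+5,dy=+1->C; (2,5):dx=+6,dy=+7->C
  (2,6):dx=-2,dy=-3->C; (3,4):dx=+4,dy=-5->D; (3,5):dx=+5,dy=+1->C; (3,6):dx=-3,dy=-9->C
  (4,5):dx=+1,dy=+6->C; (4,6):dx=-7,dy=-4->C; (5,6):dx=-8,dy=-10->C
Step 2: C = 12, D = 3, total pairs = 15.
Step 3: tau = (C - D)/(n(n-1)/2) = (12 - 3)/15 = 0.600000.
Step 4: Exact two-sided p-value (enumerate n! = 720 permutations of y under H0): p = 0.136111.
Step 5: alpha = 0.1. fail to reject H0.

tau_b = 0.6000 (C=12, D=3), p = 0.136111, fail to reject H0.


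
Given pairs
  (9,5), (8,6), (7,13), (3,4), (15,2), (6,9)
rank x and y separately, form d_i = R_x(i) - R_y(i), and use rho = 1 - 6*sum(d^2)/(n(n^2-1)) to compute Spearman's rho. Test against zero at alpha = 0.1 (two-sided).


Step 1: Rank x and y separately (midranks; no ties here).
rank(x): 9->5, 8->4, 7->3, 3->1, 15->6, 6->2
rank(y): 5->3, 6->4, 13->6, 4->2, 2->1, 9->5
Step 2: d_i = R_x(i) - R_y(i); compute d_i^2.
  (5-3)^2=4, (4-4)^2=0, (3-6)^2=9, (1-2)^2=1, (6-1)^2=25, (2-5)^2=9
sum(d^2) = 48.
Step 3: rho = 1 - 6*48 / (6*(6^2 - 1)) = 1 - 288/210 = -0.371429.
Step 4: Under H0, t = rho * sqrt((n-2)/(1-rho^2)) = -0.8001 ~ t(4).
Step 5: Two-sided p-value from the t-distribution with 4 df = 0.468478.
Step 6: alpha = 0.1. fail to reject H0.

rho = -0.3714, p = 0.468478, fail to reject H0 at alpha = 0.1.


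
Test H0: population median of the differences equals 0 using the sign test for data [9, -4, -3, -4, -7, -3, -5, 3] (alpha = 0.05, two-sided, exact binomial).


Step 1: Discard zero differences. Original n = 8; n_eff = number of nonzero differences = 8.
Nonzero differences (with sign): +9, -4, -3, -4, -7, -3, -5, +3
Step 2: Count signs: positive = 2, negative = 6.
Step 3: Under H0: P(positive) = 0.5, so the number of positives S ~ Bin(8, 0.5).
Step 4: Two-sided exact p-value = sum of Bin(8,0.5) probabilities at or below the observed probability = 0.289062.
Step 5: alpha = 0.05. fail to reject H0.

n_eff = 8, pos = 2, neg = 6, p = 0.289062, fail to reject H0.


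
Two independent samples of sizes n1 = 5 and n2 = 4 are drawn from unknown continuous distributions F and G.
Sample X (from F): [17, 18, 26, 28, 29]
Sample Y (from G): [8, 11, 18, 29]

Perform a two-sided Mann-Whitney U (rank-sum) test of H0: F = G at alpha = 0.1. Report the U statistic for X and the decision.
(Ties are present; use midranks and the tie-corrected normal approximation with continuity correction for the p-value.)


Step 1: Combine and sort all 9 observations; assign midranks.
sorted (value, group): (8,Y), (11,Y), (17,X), (18,X), (18,Y), (26,X), (28,X), (29,X), (29,Y)
ranks: 8->1, 11->2, 17->3, 18->4.5, 18->4.5, 26->6, 28->7, 29->8.5, 29->8.5
Step 2: Rank sum for X: R1 = 3 + 4.5 + 6 + 7 + 8.5 = 29.
Step 3: U_X = R1 - n1(n1+1)/2 = 29 - 5*6/2 = 29 - 15 = 14.
       U_Y = n1*n2 - U_X = 20 - 14 = 6.
Step 4: Ties are present, so use the tie-corrected normal approximation (with continuity correction) for the p-value.
Step 5: p-value = 0.387282; compare to alpha = 0.1. fail to reject H0.

U_X = 14, p = 0.387282, fail to reject H0 at alpha = 0.1.


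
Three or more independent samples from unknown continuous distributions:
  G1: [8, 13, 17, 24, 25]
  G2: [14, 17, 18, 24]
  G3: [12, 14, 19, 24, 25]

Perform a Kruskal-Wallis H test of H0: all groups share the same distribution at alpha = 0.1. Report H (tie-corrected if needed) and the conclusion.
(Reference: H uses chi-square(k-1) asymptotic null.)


Step 1: Combine all N = 14 observations and assign midranks.
sorted (value, group, rank): (8,G1,1), (12,G3,2), (13,G1,3), (14,G2,4.5), (14,G3,4.5), (17,G1,6.5), (17,G2,6.5), (18,G2,8), (19,G3,9), (24,G1,11), (24,G2,11), (24,G3,11), (25,G1,13.5), (25,G3,13.5)
Step 2: Sum ranks within each group.
R_1 = 35 (n_1 = 5)
R_2 = 30 (n_2 = 4)
R_3 = 40 (n_3 = 5)
Step 3: H = 12/(N(N+1)) * sum(R_i^2/n_i) - 3(N+1)
     = 12/(14*15) * (35^2/5 + 30^2/4 + 40^2/5) - 3*15
     = 0.057143 * 790 - 45
     = 0.142857.
Step 4: Ties present; correction factor C = 1 - 42/(14^3 - 14) = 0.984615. Corrected H = 0.142857 / 0.984615 = 0.145089.
Step 5: Under H0, H ~ chi^2(2); p-value = 0.930024.
Step 6: alpha = 0.1. fail to reject H0.

H = 0.1451, df = 2, p = 0.930024, fail to reject H0.


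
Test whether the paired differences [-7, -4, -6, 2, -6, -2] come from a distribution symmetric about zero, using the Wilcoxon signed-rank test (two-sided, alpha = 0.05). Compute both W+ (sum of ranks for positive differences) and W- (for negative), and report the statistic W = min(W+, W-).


Step 1: Drop any zero differences (none here) and take |d_i|.
|d| = [7, 4, 6, 2, 6, 2]
Step 2: Midrank |d_i| (ties get averaged ranks).
ranks: |7|->6, |4|->3, |6|->4.5, |2|->1.5, |6|->4.5, |2|->1.5
Step 3: Attach original signs; sum ranks with positive sign and with negative sign.
W+ = 1.5 = 1.5
W- = 6 + 3 + 4.5 + 4.5 + 1.5 = 19.5
(Check: W+ + W- = 21 should equal n(n+1)/2 = 21.)
Step 4: Test statistic W = min(W+, W-) = 1.5.
Step 5: Ties in |d|, so use the tie-corrected normal approximation.
        E[W] = n(n+1)/4 = 6*7/4 = 10.5.
        Tie groups: |d|=2 (t=2), |d|=6 (t=2); sum(t^3 - t) = 12.
        Var[W] = n(n+1)(2n+1)/24 - sum(t^3-t)/48 = 546/24 - 12/48 = 22.5.
        z = (W - E[W]) / sqrt(Var[W]) = (1.5 - 10.5) / 4.7434 = -1.8974.
        Two-sided p = 2*Phi(z) = 0.057780.
Step 6: alpha = 0.05. fail to reject H0.

W+ = 1.5, W- = 19.5, W = min = 1.5, p = 0.057780, fail to reject H0.


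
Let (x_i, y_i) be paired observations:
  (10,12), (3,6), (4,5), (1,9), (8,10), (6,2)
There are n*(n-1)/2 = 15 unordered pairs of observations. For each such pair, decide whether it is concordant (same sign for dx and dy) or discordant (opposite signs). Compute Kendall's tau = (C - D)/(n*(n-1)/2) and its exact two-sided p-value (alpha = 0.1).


Step 1: Enumerate the 15 unordered pairs (i,j) with i<j and classify each by sign(x_j-x_i) * sign(y_j-y_i).
  (1,2):dx=-7,dy=-6->C; (1,3):dx=-6,dy=-7->C; (1,4):dx=-9,dy=-3->C; (1,5):dx=-2,dy=-2->C
  (1,6):dx=-4,dy=-10->C; (2,3):dx=+1,dy=-1->D; (2,4):dx=-2,dy=+3->D; (2,5):dx=+5,dy=+4->C
  (2,6):dx=+3,dy=-4->D; (3,4):dx=-3,dy=+4->D; (3,5):dx=+4,dy=+5->C; (3,6):dx=+2,dy=-3->D
  (4,5):dx=+7,dy=+1->C; (4,6):dx=+5,dy=-7->D; (5,6):dx=-2,dy=-8->C
Step 2: C = 9, D = 6, total pairs = 15.
Step 3: tau = (C - D)/(n(n-1)/2) = (9 - 6)/15 = 0.200000.
Step 4: Exact two-sided p-value (enumerate n! = 720 permutations of y under H0): p = 0.719444.
Step 5: alpha = 0.1. fail to reject H0.

tau_b = 0.2000 (C=9, D=6), p = 0.719444, fail to reject H0.


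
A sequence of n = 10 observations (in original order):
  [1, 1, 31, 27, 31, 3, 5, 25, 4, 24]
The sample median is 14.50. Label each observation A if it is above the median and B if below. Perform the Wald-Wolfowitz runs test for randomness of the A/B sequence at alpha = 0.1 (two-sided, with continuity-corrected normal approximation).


Step 1: Compute median = 14.50; label A = above, B = below.
Labels in order: BBAAABBABA  (n_A = 5, n_B = 5)
Step 2: Count runs R = 6.
Step 3: Under H0 (random ordering), E[R] = 2*n_A*n_B/(n_A+n_B) + 1 = 2*5*5/10 + 1 = 6.0000.
        Var[R] = 2*n_A*n_B*(2*n_A*n_B - n_A - n_B) / ((n_A+n_B)^2 * (n_A+n_B-1)) = 2000/900 = 2.2222.
        SD[R] = 1.4907.
Step 4: R = E[R], so z = 0 with no continuity correction.
Step 5: Two-sided p-value via normal approximation = 2*(1 - Phi(|z|)) = 1.000000.
Step 6: alpha = 0.1. fail to reject H0.

R = 6, z = 0.0000, p = 1.000000, fail to reject H0.


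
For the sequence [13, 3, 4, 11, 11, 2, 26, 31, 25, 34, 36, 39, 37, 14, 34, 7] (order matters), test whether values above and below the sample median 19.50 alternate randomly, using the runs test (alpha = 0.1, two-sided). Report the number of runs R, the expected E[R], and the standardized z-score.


Step 1: Compute median = 19.50; label A = above, B = below.
Labels in order: BBBBBBAAAAAAABAB  (n_A = 8, n_B = 8)
Step 2: Count runs R = 5.
Step 3: Under H0 (random ordering), E[R] = 2*n_A*n_B/(n_A+n_B) + 1 = 2*8*8/16 + 1 = 9.0000.
        Var[R] = 2*n_A*n_B*(2*n_A*n_B - n_A - n_B) / ((n_A+n_B)^2 * (n_A+n_B-1)) = 14336/3840 = 3.7333.
        SD[R] = 1.9322.
Step 4: Continuity-corrected z = (R + 0.5 - E[R]) / SD[R] = (5 + 0.5 - 9.0000) / 1.9322 = -1.8114.
Step 5: Two-sided p-value via normal approximation = 2*(1 - Phi(|z|)) = 0.070076.
Step 6: alpha = 0.1. reject H0.

R = 5, z = -1.8114, p = 0.070076, reject H0.


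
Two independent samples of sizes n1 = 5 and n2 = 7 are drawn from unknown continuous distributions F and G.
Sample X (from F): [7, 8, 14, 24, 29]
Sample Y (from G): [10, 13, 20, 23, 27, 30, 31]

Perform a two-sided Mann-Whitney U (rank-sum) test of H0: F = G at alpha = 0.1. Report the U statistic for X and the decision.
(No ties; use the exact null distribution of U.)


Step 1: Combine and sort all 12 observations; assign midranks.
sorted (value, group): (7,X), (8,X), (10,Y), (13,Y), (14,X), (20,Y), (23,Y), (24,X), (27,Y), (29,X), (30,Y), (31,Y)
ranks: 7->1, 8->2, 10->3, 13->4, 14->5, 20->6, 23->7, 24->8, 27->9, 29->10, 30->11, 31->12
Step 2: Rank sum for X: R1 = 1 + 2 + 5 + 8 + 10 = 26.
Step 3: U_X = R1 - n1(n1+1)/2 = 26 - 5*6/2 = 26 - 15 = 11.
       U_Y = n1*n2 - U_X = 35 - 11 = 24.
Step 4: No ties, so the exact null distribution of U (based on enumerating the C(12,5) = 792 equally likely rank assignments) gives the two-sided p-value.
Step 5: p-value = 0.343434; compare to alpha = 0.1. fail to reject H0.

U_X = 11, p = 0.343434, fail to reject H0 at alpha = 0.1.


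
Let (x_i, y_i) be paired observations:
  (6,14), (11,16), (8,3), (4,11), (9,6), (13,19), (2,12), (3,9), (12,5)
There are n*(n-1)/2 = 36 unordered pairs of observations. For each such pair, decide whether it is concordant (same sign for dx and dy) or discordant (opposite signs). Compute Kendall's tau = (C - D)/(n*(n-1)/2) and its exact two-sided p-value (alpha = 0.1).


Step 1: Enumerate the 36 unordered pairs (i,j) with i<j and classify each by sign(x_j-x_i) * sign(y_j-y_i).
  (1,2):dx=+5,dy=+2->C; (1,3):dx=+2,dy=-11->D; (1,4):dx=-2,dy=-3->C; (1,5):dx=+3,dy=-8->D
  (1,6):dx=+7,dy=+5->C; (1,7):dx=-4,dy=-2->C; (1,8):dx=-3,dy=-5->C; (1,9):dx=+6,dy=-9->D
  (2,3):dx=-3,dy=-13->C; (2,4):dx=-7,dy=-5->C; (2,5):dx=-2,dy=-10->C; (2,6):dx=+2,dy=+3->C
  (2,7):dx=-9,dy=-4->C; (2,8):dx=-8,dy=-7->C; (2,9):dx=+1,dy=-11->D; (3,4):dx=-4,dy=+8->D
  (3,5):dx=+1,dy=+3->C; (3,6):dx=+5,dy=+16->C; (3,7):dx=-6,dy=+9->D; (3,8):dx=-5,dy=+6->D
  (3,9):dx=+4,dy=+2->C; (4,5):dx=+5,dy=-5->D; (4,6):dx=+9,dy=+8->C; (4,7):dx=-2,dy=+1->D
  (4,8):dx=-1,dy=-2->C; (4,9):dx=+8,dy=-6->D; (5,6):dx=+4,dy=+13->C; (5,7):dx=-7,dy=+6->D
  (5,8):dx=-6,dy=+3->D; (5,9):dx=+3,dy=-1->D; (6,7):dx=-11,dy=-7->C; (6,8):dx=-10,dy=-10->C
  (6,9):dx=-1,dy=-14->C; (7,8):dx=+1,dy=-3->D; (7,9):dx=+10,dy=-7->D; (8,9):dx=+9,dy=-4->D
Step 2: C = 20, D = 16, total pairs = 36.
Step 3: tau = (C - D)/(n(n-1)/2) = (20 - 16)/36 = 0.111111.
Step 4: Exact two-sided p-value (enumerate n! = 362880 permutations of y under H0): p = 0.761414.
Step 5: alpha = 0.1. fail to reject H0.

tau_b = 0.1111 (C=20, D=16), p = 0.761414, fail to reject H0.


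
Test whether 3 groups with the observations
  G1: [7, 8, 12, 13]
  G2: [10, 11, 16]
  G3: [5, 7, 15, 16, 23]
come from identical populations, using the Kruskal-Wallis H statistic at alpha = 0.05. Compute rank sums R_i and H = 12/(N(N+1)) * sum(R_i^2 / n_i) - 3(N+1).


Step 1: Combine all N = 12 observations and assign midranks.
sorted (value, group, rank): (5,G3,1), (7,G1,2.5), (7,G3,2.5), (8,G1,4), (10,G2,5), (11,G2,6), (12,G1,7), (13,G1,8), (15,G3,9), (16,G2,10.5), (16,G3,10.5), (23,G3,12)
Step 2: Sum ranks within each group.
R_1 = 21.5 (n_1 = 4)
R_2 = 21.5 (n_2 = 3)
R_3 = 35 (n_3 = 5)
Step 3: H = 12/(N(N+1)) * sum(R_i^2/n_i) - 3(N+1)
     = 12/(12*13) * (21.5^2/4 + 21.5^2/3 + 35^2/5) - 3*13
     = 0.076923 * 514.646 - 39
     = 0.588141.
Step 4: Ties present; correction factor C = 1 - 12/(12^3 - 12) = 0.993007. Corrected H = 0.588141 / 0.993007 = 0.592283.
Step 5: Under H0, H ~ chi^2(2); p-value = 0.743682.
Step 6: alpha = 0.05. fail to reject H0.

H = 0.5923, df = 2, p = 0.743682, fail to reject H0.


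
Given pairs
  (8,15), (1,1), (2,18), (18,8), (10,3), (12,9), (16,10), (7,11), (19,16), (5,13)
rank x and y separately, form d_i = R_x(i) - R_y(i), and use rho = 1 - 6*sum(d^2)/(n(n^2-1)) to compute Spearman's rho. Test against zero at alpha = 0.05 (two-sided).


Step 1: Rank x and y separately (midranks; no ties here).
rank(x): 8->5, 1->1, 2->2, 18->9, 10->6, 12->7, 16->8, 7->4, 19->10, 5->3
rank(y): 15->8, 1->1, 18->10, 8->3, 3->2, 9->4, 10->5, 11->6, 16->9, 13->7
Step 2: d_i = R_x(i) - R_y(i); compute d_i^2.
  (5-8)^2=9, (1-1)^2=0, (2-10)^2=64, (9-3)^2=36, (6-2)^2=16, (7-4)^2=9, (8-5)^2=9, (4-6)^2=4, (10-9)^2=1, (3-7)^2=16
sum(d^2) = 164.
Step 3: rho = 1 - 6*164 / (10*(10^2 - 1)) = 1 - 984/990 = 0.006061.
Step 4: Under H0, t = rho * sqrt((n-2)/(1-rho^2)) = 0.0171 ~ t(8).
Step 5: Two-sided p-value from the t-distribution with 8 df = 0.986743.
Step 6: alpha = 0.05. fail to reject H0.

rho = 0.0061, p = 0.986743, fail to reject H0 at alpha = 0.05.


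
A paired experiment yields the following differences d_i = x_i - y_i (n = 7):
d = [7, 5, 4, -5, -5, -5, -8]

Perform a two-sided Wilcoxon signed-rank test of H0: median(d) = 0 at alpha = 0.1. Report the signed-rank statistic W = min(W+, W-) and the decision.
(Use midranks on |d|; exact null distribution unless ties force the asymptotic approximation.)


Step 1: Drop any zero differences (none here) and take |d_i|.
|d| = [7, 5, 4, 5, 5, 5, 8]
Step 2: Midrank |d_i| (ties get averaged ranks).
ranks: |7|->6, |5|->3.5, |4|->1, |5|->3.5, |5|->3.5, |5|->3.5, |8|->7
Step 3: Attach original signs; sum ranks with positive sign and with negative sign.
W+ = 6 + 3.5 + 1 = 10.5
W- = 3.5 + 3.5 + 3.5 + 7 = 17.5
(Check: W+ + W- = 28 should equal n(n+1)/2 = 28.)
Step 4: Test statistic W = min(W+, W-) = 10.5.
Step 5: Ties in |d|, so use the tie-corrected normal approximation.
        E[W] = n(n+1)/4 = 7*8/4 = 14.
        Tie groups: |d|=5 (t=4); sum(t^3 - t) = 60.
        Var[W] = n(n+1)(2n+1)/24 - sum(t^3-t)/48 = 840/24 - 60/48 = 33.75.
        z = (W - E[W]) / sqrt(Var[W]) = (10.5 - 14) / 5.8095 = -0.6025.
        Two-sided p = 2*Phi(z) = 0.546865.
Step 6: alpha = 0.1. fail to reject H0.

W+ = 10.5, W- = 17.5, W = min = 10.5, p = 0.546865, fail to reject H0.


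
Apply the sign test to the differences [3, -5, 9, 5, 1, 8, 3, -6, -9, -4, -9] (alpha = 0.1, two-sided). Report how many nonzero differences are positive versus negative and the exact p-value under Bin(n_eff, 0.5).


Step 1: Discard zero differences. Original n = 11; n_eff = number of nonzero differences = 11.
Nonzero differences (with sign): +3, -5, +9, +5, +1, +8, +3, -6, -9, -4, -9
Step 2: Count signs: positive = 6, negative = 5.
Step 3: Under H0: P(positive) = 0.5, so the number of positives S ~ Bin(11, 0.5).
Step 4: Two-sided exact p-value = sum of Bin(11,0.5) probabilities at or below the observed probability = 1.000000.
Step 5: alpha = 0.1. fail to reject H0.

n_eff = 11, pos = 6, neg = 5, p = 1.000000, fail to reject H0.


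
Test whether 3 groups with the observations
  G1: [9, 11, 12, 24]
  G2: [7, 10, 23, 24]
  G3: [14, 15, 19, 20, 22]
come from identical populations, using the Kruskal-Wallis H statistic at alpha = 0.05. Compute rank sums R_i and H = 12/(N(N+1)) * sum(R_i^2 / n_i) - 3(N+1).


Step 1: Combine all N = 13 observations and assign midranks.
sorted (value, group, rank): (7,G2,1), (9,G1,2), (10,G2,3), (11,G1,4), (12,G1,5), (14,G3,6), (15,G3,7), (19,G3,8), (20,G3,9), (22,G3,10), (23,G2,11), (24,G1,12.5), (24,G2,12.5)
Step 2: Sum ranks within each group.
R_1 = 23.5 (n_1 = 4)
R_2 = 27.5 (n_2 = 4)
R_3 = 40 (n_3 = 5)
Step 3: H = 12/(N(N+1)) * sum(R_i^2/n_i) - 3(N+1)
     = 12/(13*14) * (23.5^2/4 + 27.5^2/4 + 40^2/5) - 3*14
     = 0.065934 * 647.125 - 42
     = 0.667582.
Step 4: Ties present; correction factor C = 1 - 6/(13^3 - 13) = 0.997253. Corrected H = 0.667582 / 0.997253 = 0.669421.
Step 5: Under H0, H ~ chi^2(2); p-value = 0.715545.
Step 6: alpha = 0.05. fail to reject H0.

H = 0.6694, df = 2, p = 0.715545, fail to reject H0.


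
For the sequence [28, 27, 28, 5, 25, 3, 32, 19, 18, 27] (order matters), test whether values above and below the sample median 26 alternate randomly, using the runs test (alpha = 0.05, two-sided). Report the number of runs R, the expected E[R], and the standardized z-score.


Step 1: Compute median = 26; label A = above, B = below.
Labels in order: AAABBBABBA  (n_A = 5, n_B = 5)
Step 2: Count runs R = 5.
Step 3: Under H0 (random ordering), E[R] = 2*n_A*n_B/(n_A+n_B) + 1 = 2*5*5/10 + 1 = 6.0000.
        Var[R] = 2*n_A*n_B*(2*n_A*n_B - n_A - n_B) / ((n_A+n_B)^2 * (n_A+n_B-1)) = 2000/900 = 2.2222.
        SD[R] = 1.4907.
Step 4: Continuity-corrected z = (R + 0.5 - E[R]) / SD[R] = (5 + 0.5 - 6.0000) / 1.4907 = -0.3354.
Step 5: Two-sided p-value via normal approximation = 2*(1 - Phi(|z|)) = 0.737316.
Step 6: alpha = 0.05. fail to reject H0.

R = 5, z = -0.3354, p = 0.737316, fail to reject H0.


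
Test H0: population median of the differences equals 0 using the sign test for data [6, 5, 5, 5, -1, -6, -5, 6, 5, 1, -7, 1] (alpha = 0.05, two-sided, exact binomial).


Step 1: Discard zero differences. Original n = 12; n_eff = number of nonzero differences = 12.
Nonzero differences (with sign): +6, +5, +5, +5, -1, -6, -5, +6, +5, +1, -7, +1
Step 2: Count signs: positive = 8, negative = 4.
Step 3: Under H0: P(positive) = 0.5, so the number of positives S ~ Bin(12, 0.5).
Step 4: Two-sided exact p-value = sum of Bin(12,0.5) probabilities at or below the observed probability = 0.387695.
Step 5: alpha = 0.05. fail to reject H0.

n_eff = 12, pos = 8, neg = 4, p = 0.387695, fail to reject H0.


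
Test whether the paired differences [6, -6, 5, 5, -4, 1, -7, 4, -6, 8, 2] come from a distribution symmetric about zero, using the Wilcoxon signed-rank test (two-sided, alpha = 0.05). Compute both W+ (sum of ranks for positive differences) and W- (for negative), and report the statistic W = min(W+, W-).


Step 1: Drop any zero differences (none here) and take |d_i|.
|d| = [6, 6, 5, 5, 4, 1, 7, 4, 6, 8, 2]
Step 2: Midrank |d_i| (ties get averaged ranks).
ranks: |6|->8, |6|->8, |5|->5.5, |5|->5.5, |4|->3.5, |1|->1, |7|->10, |4|->3.5, |6|->8, |8|->11, |2|->2
Step 3: Attach original signs; sum ranks with positive sign and with negative sign.
W+ = 8 + 5.5 + 5.5 + 1 + 3.5 + 11 + 2 = 36.5
W- = 8 + 3.5 + 10 + 8 = 29.5
(Check: W+ + W- = 66 should equal n(n+1)/2 = 66.)
Step 4: Test statistic W = min(W+, W-) = 29.5.
Step 5: Ties in |d|, so use the tie-corrected normal approximation.
        E[W] = n(n+1)/4 = 11*12/4 = 33.
        Tie groups: |d|=4 (t=2), |d|=5 (t=2), |d|=6 (t=3); sum(t^3 - t) = 36.
        Var[W] = n(n+1)(2n+1)/24 - sum(t^3-t)/48 = 3036/24 - 36/48 = 125.75.
        z = (W - E[W]) / sqrt(Var[W]) = (29.5 - 33) / 11.2138 = -0.3121.
        Two-sided p = 2*Phi(z) = 0.754953.
Step 6: alpha = 0.05. fail to reject H0.

W+ = 36.5, W- = 29.5, W = min = 29.5, p = 0.754953, fail to reject H0.


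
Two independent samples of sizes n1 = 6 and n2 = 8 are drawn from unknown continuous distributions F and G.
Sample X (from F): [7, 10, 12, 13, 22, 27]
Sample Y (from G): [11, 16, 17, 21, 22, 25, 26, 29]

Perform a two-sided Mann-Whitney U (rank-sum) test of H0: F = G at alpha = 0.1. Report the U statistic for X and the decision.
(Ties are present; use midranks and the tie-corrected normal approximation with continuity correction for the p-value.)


Step 1: Combine and sort all 14 observations; assign midranks.
sorted (value, group): (7,X), (10,X), (11,Y), (12,X), (13,X), (16,Y), (17,Y), (21,Y), (22,X), (22,Y), (25,Y), (26,Y), (27,X), (29,Y)
ranks: 7->1, 10->2, 11->3, 12->4, 13->5, 16->6, 17->7, 21->8, 22->9.5, 22->9.5, 25->11, 26->12, 27->13, 29->14
Step 2: Rank sum for X: R1 = 1 + 2 + 4 + 5 + 9.5 + 13 = 34.5.
Step 3: U_X = R1 - n1(n1+1)/2 = 34.5 - 6*7/2 = 34.5 - 21 = 13.5.
       U_Y = n1*n2 - U_X = 48 - 13.5 = 34.5.
Step 4: Ties are present, so use the tie-corrected normal approximation (with continuity correction) for the p-value.
Step 5: p-value = 0.196213; compare to alpha = 0.1. fail to reject H0.

U_X = 13.5, p = 0.196213, fail to reject H0 at alpha = 0.1.


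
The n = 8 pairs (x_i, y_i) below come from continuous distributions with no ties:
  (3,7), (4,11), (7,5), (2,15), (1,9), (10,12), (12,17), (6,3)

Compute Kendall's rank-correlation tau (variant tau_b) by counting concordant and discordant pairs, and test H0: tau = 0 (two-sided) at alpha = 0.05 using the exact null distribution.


Step 1: Enumerate the 28 unordered pairs (i,j) with i<j and classify each by sign(x_j-x_i) * sign(y_j-y_i).
  (1,2):dx=+1,dy=+4->C; (1,3):dx=+4,dy=-2->D; (1,4):dx=-1,dy=+8->D; (1,5):dx=-2,dy=+2->D
  (1,6):dx=+7,dy=+5->C; (1,7):dx=+9,dy=+10->C; (1,8):dx=+3,dy=-4->D; (2,3):dx=+3,dy=-6->D
  (2,4):dx=-2,dy=+4->D; (2,5):dx=-3,dy=-2->C; (2,6):dx=+6,dy=+1->C; (2,7):dx=+8,dy=+6->C
  (2,8):dx=+2,dy=-8->D; (3,4):dx=-5,dy=+10->D; (3,5):dx=-6,dy=+4->D; (3,6):dx=+3,dy=+7->C
  (3,7):dx=+5,dy=+12->C; (3,8):dx=-1,dy=-2->C; (4,5):dx=-1,dy=-6->C; (4,6):dx=+8,dy=-3->D
  (4,7):dx=+10,dy=+2->C; (4,8):dx=+4,dy=-12->D; (5,6):dx=+9,dy=+3->C; (5,7):dx=+11,dy=+8->C
  (5,8):dx=+5,dy=-6->D; (6,7):dx=+2,dy=+5->C; (6,8):dx=-4,dy=-9->C; (7,8):dx=-6,dy=-14->C
Step 2: C = 16, D = 12, total pairs = 28.
Step 3: tau = (C - D)/(n(n-1)/2) = (16 - 12)/28 = 0.142857.
Step 4: Exact two-sided p-value (enumerate n! = 40320 permutations of y under H0): p = 0.719544.
Step 5: alpha = 0.05. fail to reject H0.

tau_b = 0.1429 (C=16, D=12), p = 0.719544, fail to reject H0.


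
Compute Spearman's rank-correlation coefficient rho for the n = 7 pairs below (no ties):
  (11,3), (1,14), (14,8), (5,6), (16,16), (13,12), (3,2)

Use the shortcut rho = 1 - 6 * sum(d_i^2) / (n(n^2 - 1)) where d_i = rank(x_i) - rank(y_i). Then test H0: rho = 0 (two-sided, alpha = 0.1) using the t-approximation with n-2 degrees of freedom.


Step 1: Rank x and y separately (midranks; no ties here).
rank(x): 11->4, 1->1, 14->6, 5->3, 16->7, 13->5, 3->2
rank(y): 3->2, 14->6, 8->4, 6->3, 16->7, 12->5, 2->1
Step 2: d_i = R_x(i) - R_y(i); compute d_i^2.
  (4-2)^2=4, (1-6)^2=25, (6-4)^2=4, (3-3)^2=0, (7-7)^2=0, (5-5)^2=0, (2-1)^2=1
sum(d^2) = 34.
Step 3: rho = 1 - 6*34 / (7*(7^2 - 1)) = 1 - 204/336 = 0.392857.
Step 4: Under H0, t = rho * sqrt((n-2)/(1-rho^2)) = 0.9553 ~ t(5).
Step 5: Two-sided p-value from the t-distribution with 5 df = 0.383317.
Step 6: alpha = 0.1. fail to reject H0.

rho = 0.3929, p = 0.383317, fail to reject H0 at alpha = 0.1.


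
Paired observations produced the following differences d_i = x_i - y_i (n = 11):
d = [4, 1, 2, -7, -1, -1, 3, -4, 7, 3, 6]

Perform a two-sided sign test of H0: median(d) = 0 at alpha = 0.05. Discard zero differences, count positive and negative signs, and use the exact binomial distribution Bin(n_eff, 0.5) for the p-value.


Step 1: Discard zero differences. Original n = 11; n_eff = number of nonzero differences = 11.
Nonzero differences (with sign): +4, +1, +2, -7, -1, -1, +3, -4, +7, +3, +6
Step 2: Count signs: positive = 7, negative = 4.
Step 3: Under H0: P(positive) = 0.5, so the number of positives S ~ Bin(11, 0.5).
Step 4: Two-sided exact p-value = sum of Bin(11,0.5) probabilities at or below the observed probability = 0.548828.
Step 5: alpha = 0.05. fail to reject H0.

n_eff = 11, pos = 7, neg = 4, p = 0.548828, fail to reject H0.


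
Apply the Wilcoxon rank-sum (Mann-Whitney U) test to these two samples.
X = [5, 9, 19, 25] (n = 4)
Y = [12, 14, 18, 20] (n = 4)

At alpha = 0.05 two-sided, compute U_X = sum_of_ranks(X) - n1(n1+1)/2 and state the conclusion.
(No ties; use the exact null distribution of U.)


Step 1: Combine and sort all 8 observations; assign midranks.
sorted (value, group): (5,X), (9,X), (12,Y), (14,Y), (18,Y), (19,X), (20,Y), (25,X)
ranks: 5->1, 9->2, 12->3, 14->4, 18->5, 19->6, 20->7, 25->8
Step 2: Rank sum for X: R1 = 1 + 2 + 6 + 8 = 17.
Step 3: U_X = R1 - n1(n1+1)/2 = 17 - 4*5/2 = 17 - 10 = 7.
       U_Y = n1*n2 - U_X = 16 - 7 = 9.
Step 4: No ties, so the exact null distribution of U (based on enumerating the C(8,4) = 70 equally likely rank assignments) gives the two-sided p-value.
Step 5: p-value = 0.885714; compare to alpha = 0.05. fail to reject H0.

U_X = 7, p = 0.885714, fail to reject H0 at alpha = 0.05.


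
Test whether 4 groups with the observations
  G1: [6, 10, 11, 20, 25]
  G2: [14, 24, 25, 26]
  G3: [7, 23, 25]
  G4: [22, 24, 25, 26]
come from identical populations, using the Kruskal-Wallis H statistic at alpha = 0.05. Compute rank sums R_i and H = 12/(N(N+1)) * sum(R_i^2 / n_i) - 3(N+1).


Step 1: Combine all N = 16 observations and assign midranks.
sorted (value, group, rank): (6,G1,1), (7,G3,2), (10,G1,3), (11,G1,4), (14,G2,5), (20,G1,6), (22,G4,7), (23,G3,8), (24,G2,9.5), (24,G4,9.5), (25,G1,12.5), (25,G2,12.5), (25,G3,12.5), (25,G4,12.5), (26,G2,15.5), (26,G4,15.5)
Step 2: Sum ranks within each group.
R_1 = 26.5 (n_1 = 5)
R_2 = 42.5 (n_2 = 4)
R_3 = 22.5 (n_3 = 3)
R_4 = 44.5 (n_4 = 4)
Step 3: H = 12/(N(N+1)) * sum(R_i^2/n_i) - 3(N+1)
     = 12/(16*17) * (26.5^2/5 + 42.5^2/4 + 22.5^2/3 + 44.5^2/4) - 3*17
     = 0.044118 * 1255.83 - 51
     = 4.404044.
Step 4: Ties present; correction factor C = 1 - 72/(16^3 - 16) = 0.982353. Corrected H = 4.404044 / 0.982353 = 4.483159.
Step 5: Under H0, H ~ chi^2(3); p-value = 0.213797.
Step 6: alpha = 0.05. fail to reject H0.

H = 4.4832, df = 3, p = 0.213797, fail to reject H0.
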